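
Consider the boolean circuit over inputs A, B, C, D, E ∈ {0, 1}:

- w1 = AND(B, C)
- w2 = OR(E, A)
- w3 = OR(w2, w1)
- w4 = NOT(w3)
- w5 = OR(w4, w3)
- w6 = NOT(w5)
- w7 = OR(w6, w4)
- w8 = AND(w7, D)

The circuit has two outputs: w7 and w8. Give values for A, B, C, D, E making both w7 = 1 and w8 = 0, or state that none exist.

A=0 B=1 C=0 D=0 E=0

Check with A=0 B=1 C=0 D=0 E=0:
w1 = AND(B, C) = AND(1, 0) = 0
w2 = OR(E, A) = OR(0, 0) = 0
w3 = OR(w2, w1) = OR(0, 0) = 0
w4 = NOT(w3) = NOT 0 = 1
w5 = OR(w4, w3) = OR(1, 0) = 1
w6 = NOT(w5) = NOT 1 = 0
w7 = OR(w6, w4) = OR(0, 1) = 1
w8 = AND(w7, D) = AND(1, 0) = 0
So w7 = 1 and w8 = 0.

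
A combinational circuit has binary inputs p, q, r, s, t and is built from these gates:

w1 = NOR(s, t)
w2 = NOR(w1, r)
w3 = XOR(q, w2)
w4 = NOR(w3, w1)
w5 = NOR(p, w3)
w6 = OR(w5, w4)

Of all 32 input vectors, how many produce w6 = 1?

w6 = OR(w5, w4) must be 1, so at least one of w5, w4 is 1.
Enumerating the 32 input combinations, 14 give w6 = 1 and 18 give w6 = 0.

14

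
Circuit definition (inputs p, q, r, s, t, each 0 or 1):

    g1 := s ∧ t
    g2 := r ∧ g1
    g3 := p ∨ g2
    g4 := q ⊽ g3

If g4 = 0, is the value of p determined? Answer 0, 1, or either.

either

Both values of p occur among assignments with g4 = 0:
  p=0: p=0, q=0, r=1, s=1, t=1
  p=1: p=1, q=0, r=0, s=0, t=0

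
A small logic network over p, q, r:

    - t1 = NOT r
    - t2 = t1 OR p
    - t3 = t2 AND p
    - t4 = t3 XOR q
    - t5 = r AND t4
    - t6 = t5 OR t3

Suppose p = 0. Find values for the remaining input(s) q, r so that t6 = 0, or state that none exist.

q=0 r=1

t6 = t5 OR t3 must be 0, so both t5 = 0 and t3 = 0.
t5 = r AND t4 must be 0, so at least one of r, t4 is 0.
Check with p = 0 and q=0, r=1:
t1 = NOT r = NOT 1 = 0
t2 = t1 OR p = 0 OR 0 = 0
t3 = t2 AND p = 0 AND 0 = 0
t4 = t3 XOR q = 0 XOR 0 = 0
t5 = r AND t4 = 1 AND 0 = 0
t6 = t5 OR t3 = 0 OR 0 = 0
So t6 = 0.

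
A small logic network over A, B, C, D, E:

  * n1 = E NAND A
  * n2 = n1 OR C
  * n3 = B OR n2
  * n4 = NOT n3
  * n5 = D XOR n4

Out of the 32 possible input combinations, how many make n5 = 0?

n5 = D XOR n4 must be 0, so D and n4 are equal.
Enumerating the 32 input combinations, 16 give n5 = 0 and 16 give n5 = 1.

16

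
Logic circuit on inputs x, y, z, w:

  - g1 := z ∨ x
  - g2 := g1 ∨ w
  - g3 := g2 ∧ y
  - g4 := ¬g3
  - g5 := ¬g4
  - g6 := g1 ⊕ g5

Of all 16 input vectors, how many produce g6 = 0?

9

g6 = g1 ⊕ g5 must be 0, so g1 and g5 are equal.
Enumerating the 16 input combinations, 9 give g6 = 0 and 7 give g6 = 1.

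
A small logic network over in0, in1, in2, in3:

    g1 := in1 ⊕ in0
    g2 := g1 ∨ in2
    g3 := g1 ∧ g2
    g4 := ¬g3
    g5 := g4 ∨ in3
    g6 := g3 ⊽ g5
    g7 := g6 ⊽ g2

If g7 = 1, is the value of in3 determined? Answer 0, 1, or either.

Both values of in3 occur among assignments with g7 = 1:
  in3=0: in0=0, in1=0, in2=0, in3=0
  in3=1: in0=0, in1=0, in2=0, in3=1

either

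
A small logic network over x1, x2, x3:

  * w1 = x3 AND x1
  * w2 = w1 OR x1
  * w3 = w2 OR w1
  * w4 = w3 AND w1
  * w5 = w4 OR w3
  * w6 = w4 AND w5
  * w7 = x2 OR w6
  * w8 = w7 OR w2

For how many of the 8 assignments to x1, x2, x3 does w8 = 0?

w8 = w7 OR w2 must be 0, so both w7 = 0 and w2 = 0.
w7 = x2 OR w6 must be 0, so both x2 = 0 and w6 = 0.
Satisfying assignments:
  x1=0, x2=0, x3=0
  x1=0, x2=0, x3=1

2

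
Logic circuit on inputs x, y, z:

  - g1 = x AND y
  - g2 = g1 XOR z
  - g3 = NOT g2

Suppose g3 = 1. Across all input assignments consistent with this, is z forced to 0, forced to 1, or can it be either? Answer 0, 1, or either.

either

Both values of z occur among assignments with g3 = 1:
  z=0: x=0, y=0, z=0
  z=1: x=1, y=1, z=1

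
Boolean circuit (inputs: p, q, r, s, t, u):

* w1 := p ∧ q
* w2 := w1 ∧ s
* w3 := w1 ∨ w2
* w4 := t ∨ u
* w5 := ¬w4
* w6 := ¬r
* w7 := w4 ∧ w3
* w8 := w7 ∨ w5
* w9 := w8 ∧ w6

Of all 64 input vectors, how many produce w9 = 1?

14

w9 = w8 ∧ w6 must be 1, so both w8 = 1 and w6 = 1.
w8 = w7 ∨ w5 must be 1, so at least one of w7, w5 is 1.
w6 = ¬r must be 1, so r = 0.
Enumerating the 64 input combinations, 14 give w9 = 1 and 50 give w9 = 0.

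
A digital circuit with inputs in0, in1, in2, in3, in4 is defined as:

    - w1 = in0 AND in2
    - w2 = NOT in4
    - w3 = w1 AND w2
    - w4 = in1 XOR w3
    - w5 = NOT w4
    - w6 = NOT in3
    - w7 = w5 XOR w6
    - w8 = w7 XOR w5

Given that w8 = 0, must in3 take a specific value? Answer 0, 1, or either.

w8 = w7 XOR w5 must be 0, so w7 and w5 are equal.
Every assignment with w8 = 0 has in3 = 1; there are 16 such assignment(s).

1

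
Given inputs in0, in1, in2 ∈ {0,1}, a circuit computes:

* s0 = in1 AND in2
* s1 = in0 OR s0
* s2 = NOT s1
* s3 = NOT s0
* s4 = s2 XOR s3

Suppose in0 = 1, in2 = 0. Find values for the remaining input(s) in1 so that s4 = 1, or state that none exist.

s4 = s2 XOR s3 must be 1, so s2 and s3 differ.
Check with in0 = 1, in2 = 0 and in1=1:
s0 = in1 AND in2 = 1 AND 0 = 0
s1 = in0 OR s0 = 1 OR 0 = 1
s2 = NOT s1 = NOT 1 = 0
s3 = NOT s0 = NOT 0 = 1
s4 = s2 XOR s3 = 0 XOR 1 = 1
So s4 = 1.

in1=1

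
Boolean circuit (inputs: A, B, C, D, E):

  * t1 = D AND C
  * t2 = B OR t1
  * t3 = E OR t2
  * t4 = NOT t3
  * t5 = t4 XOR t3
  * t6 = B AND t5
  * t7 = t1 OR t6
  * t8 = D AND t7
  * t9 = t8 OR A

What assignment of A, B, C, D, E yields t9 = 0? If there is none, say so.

A=0, B=0, C=1, D=0, E=0

t9 = t8 OR A must be 0, so both t8 = 0 and A = 0.
t8 = D AND t7 must be 0, so at least one of D, t7 is 0.
Check with A=0, B=0, C=1, D=0, E=0:
t1 = D AND C = 0 AND 1 = 0
t2 = B OR t1 = 0 OR 0 = 0
t3 = E OR t2 = 0 OR 0 = 0
t4 = NOT t3 = NOT 0 = 1
t5 = t4 XOR t3 = 1 XOR 0 = 1
t6 = B AND t5 = 0 AND 1 = 0
t7 = t1 OR t6 = 0 OR 0 = 0
t8 = D AND t7 = 0 AND 0 = 0
t9 = t8 OR A = 0 OR 0 = 0
So t9 = 0 as required.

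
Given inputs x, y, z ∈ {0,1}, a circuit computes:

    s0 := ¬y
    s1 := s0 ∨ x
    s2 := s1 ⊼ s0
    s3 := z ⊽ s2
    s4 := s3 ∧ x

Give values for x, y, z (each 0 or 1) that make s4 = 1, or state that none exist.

x=1 y=0 z=0

s4 = s3 ∧ x must be 1, so both s3 = 1 and x = 1.
s3 = z ⊽ s2 must be 1, so both z = 0 and s2 = 0.
Check with x=1 y=0 z=0:
s0 = ¬y = ¬0 = 1
s1 = s0 ∨ x = 1 ∨ 1 = 1
s2 = s1 ⊼ s0 = 1 ⊼ 1 = 0
s3 = z ⊽ s2 = 0 ⊽ 0 = 1
s4 = s3 ∧ x = 1 ∧ 1 = 1
So s4 = 1 as required.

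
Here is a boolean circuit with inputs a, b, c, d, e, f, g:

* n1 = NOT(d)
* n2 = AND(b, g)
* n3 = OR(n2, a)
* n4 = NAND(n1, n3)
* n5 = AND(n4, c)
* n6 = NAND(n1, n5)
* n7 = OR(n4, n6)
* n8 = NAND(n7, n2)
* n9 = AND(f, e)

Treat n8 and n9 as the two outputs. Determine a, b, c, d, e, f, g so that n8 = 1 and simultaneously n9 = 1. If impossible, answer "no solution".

a=0, b=1, c=1, d=1, e=1, f=1, g=0

Check with a=0, b=1, c=1, d=1, e=1, f=1, g=0:
n1 = NOT(d) = NOT 1 = 0
n2 = AND(b, g) = AND(1, 0) = 0
n3 = OR(n2, a) = OR(0, 0) = 0
n4 = NAND(n1, n3) = NAND(0, 0) = 1
n5 = AND(n4, c) = AND(1, 1) = 1
n6 = NAND(n1, n5) = NAND(0, 1) = 1
n7 = OR(n4, n6) = OR(1, 1) = 1
n8 = NAND(n7, n2) = NAND(1, 0) = 1
n9 = AND(f, e) = AND(1, 1) = 1
So n8 = 1 and n9 = 1.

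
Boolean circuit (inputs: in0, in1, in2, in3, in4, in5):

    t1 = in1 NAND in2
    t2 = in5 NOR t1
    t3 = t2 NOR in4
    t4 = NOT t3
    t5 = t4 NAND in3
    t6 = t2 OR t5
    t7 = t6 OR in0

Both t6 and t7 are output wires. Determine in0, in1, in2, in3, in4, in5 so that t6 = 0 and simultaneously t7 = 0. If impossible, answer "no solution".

in0=0, in1=1, in2=1, in3=1, in4=1, in5=1

Check with in0=0, in1=1, in2=1, in3=1, in4=1, in5=1:
t1 = in1 NAND in2 = 1 NAND 1 = 0
t2 = in5 NOR t1 = 1 NOR 0 = 0
t3 = t2 NOR in4 = 0 NOR 1 = 0
t4 = NOT t3 = NOT 0 = 1
t5 = t4 NAND in3 = 1 NAND 1 = 0
t6 = t2 OR t5 = 0 OR 0 = 0
t7 = t6 OR in0 = 0 OR 0 = 0
So t6 = 0 and t7 = 0.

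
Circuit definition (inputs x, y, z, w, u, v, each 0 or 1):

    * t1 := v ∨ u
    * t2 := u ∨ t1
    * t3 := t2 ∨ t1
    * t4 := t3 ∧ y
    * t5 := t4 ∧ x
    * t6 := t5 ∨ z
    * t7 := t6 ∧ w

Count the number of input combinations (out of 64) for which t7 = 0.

t7 = t6 ∧ w must be 0, so at least one of t6, w is 0.
Enumerating the 64 input combinations, 45 give t7 = 0 and 19 give t7 = 1.

45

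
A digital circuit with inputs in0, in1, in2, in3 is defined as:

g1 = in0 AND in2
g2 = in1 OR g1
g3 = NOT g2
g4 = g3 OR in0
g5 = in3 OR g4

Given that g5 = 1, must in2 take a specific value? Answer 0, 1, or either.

either

Both values of in2 occur among assignments with g5 = 1:
  in2=0: in0=0, in1=0, in2=0, in3=0
  in2=1: in0=0, in1=0, in2=1, in3=0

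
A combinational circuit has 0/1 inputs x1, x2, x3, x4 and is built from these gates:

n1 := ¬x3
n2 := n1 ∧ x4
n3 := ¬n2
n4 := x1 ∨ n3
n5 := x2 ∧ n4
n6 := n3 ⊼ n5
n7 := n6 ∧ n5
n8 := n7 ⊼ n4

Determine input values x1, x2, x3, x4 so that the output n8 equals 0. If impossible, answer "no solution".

Check with x1=1 x2=1 x3=0 x4=1:
n1 = ¬x3 = ¬0 = 1
n2 = n1 ∧ x4 = 1 ∧ 1 = 1
n3 = ¬n2 = ¬1 = 0
n4 = x1 ∨ n3 = 1 ∨ 0 = 1
n5 = x2 ∧ n4 = 1 ∧ 1 = 1
n6 = n3 ⊼ n5 = 0 ⊼ 1 = 1
n7 = n6 ∧ n5 = 1 ∧ 1 = 1
n8 = n7 ⊼ n4 = 1 ⊼ 1 = 0
So n8 = 0 as required.

x1=1 x2=1 x3=0 x4=1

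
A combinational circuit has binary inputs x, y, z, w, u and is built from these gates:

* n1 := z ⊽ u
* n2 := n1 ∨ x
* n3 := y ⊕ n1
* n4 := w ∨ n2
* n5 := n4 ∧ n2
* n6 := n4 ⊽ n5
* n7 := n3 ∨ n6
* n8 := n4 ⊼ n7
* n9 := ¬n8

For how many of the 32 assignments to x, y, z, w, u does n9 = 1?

13

n9 = ¬n8 must be 1, so n8 = 0.
Enumerating the 32 input combinations, 13 give n9 = 1 and 19 give n9 = 0.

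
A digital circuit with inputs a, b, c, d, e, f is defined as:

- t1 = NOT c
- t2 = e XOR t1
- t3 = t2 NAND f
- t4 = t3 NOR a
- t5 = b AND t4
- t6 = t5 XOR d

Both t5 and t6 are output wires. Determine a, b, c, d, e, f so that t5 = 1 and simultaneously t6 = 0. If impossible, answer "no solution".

a=0 b=1 c=0 d=1 e=0 f=1

Check with a=0 b=1 c=0 d=1 e=0 f=1:
t1 = NOT c = NOT 0 = 1
t2 = e XOR t1 = 0 XOR 1 = 1
t3 = t2 NAND f = 1 NAND 1 = 0
t4 = t3 NOR a = 0 NOR 0 = 1
t5 = b AND t4 = 1 AND 1 = 1
t6 = t5 XOR d = 1 XOR 1 = 0
So t5 = 1 and t6 = 0.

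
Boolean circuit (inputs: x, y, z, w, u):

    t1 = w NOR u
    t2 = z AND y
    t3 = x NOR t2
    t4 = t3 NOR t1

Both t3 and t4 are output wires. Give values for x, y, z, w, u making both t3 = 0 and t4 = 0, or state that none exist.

Check with x=1 y=1 z=0 w=0 u=0:
t1 = w NOR u = 0 NOR 0 = 1
t2 = z AND y = 0 AND 1 = 0
t3 = x NOR t2 = 1 NOR 0 = 0
t4 = t3 NOR t1 = 0 NOR 1 = 0
So t3 = 0 and t4 = 0.

x=1 y=1 z=0 w=0 u=0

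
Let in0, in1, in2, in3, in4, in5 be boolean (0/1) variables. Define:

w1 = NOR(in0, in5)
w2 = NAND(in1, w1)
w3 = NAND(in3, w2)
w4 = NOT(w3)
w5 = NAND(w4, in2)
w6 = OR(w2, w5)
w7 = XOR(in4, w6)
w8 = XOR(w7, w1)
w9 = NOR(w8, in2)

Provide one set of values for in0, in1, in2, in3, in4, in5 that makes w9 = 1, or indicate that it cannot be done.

w9 = NOR(w8, in2) must be 1, so both w8 = 0 and in2 = 0.
w8 = XOR(w7, w1) must be 0, so w7 and w1 are equal.
Check with in0=1, in1=1, in2=0, in3=0, in4=1, in5=0:
w1 = NOR(in0, in5) = NOR(1, 0) = 0
w2 = NAND(in1, w1) = NAND(1, 0) = 1
w3 = NAND(in3, w2) = NAND(0, 1) = 1
w4 = NOT(w3) = NOT 1 = 0
w5 = NAND(w4, in2) = NAND(0, 0) = 1
w6 = OR(w2, w5) = OR(1, 1) = 1
w7 = XOR(in4, w6) = XOR(1, 1) = 0
w8 = XOR(w7, w1) = XOR(0, 0) = 0
w9 = NOR(w8, in2) = NOR(0, 0) = 1
So w9 = 1 as required.

in0=1, in1=1, in2=0, in3=0, in4=1, in5=0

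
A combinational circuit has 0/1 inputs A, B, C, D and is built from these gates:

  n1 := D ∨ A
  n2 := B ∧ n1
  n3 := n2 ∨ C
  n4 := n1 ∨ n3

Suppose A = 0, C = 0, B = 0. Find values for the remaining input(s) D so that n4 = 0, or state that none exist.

D=0

n4 = n1 ∨ n3 must be 0, so both n1 = 0 and n3 = 0.
Check with A = 0, C = 0, B = 0 and D=0:
n1 = D ∨ A = 0 ∨ 0 = 0
n2 = B ∧ n1 = 0 ∧ 0 = 0
n3 = n2 ∨ C = 0 ∨ 0 = 0
n4 = n1 ∨ n3 = 0 ∨ 0 = 0
So n4 = 0.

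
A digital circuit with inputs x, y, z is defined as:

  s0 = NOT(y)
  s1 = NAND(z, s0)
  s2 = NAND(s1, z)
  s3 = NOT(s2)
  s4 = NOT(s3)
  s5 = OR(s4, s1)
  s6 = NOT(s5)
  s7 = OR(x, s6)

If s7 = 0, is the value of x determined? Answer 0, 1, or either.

0

s7 = OR(x, s6) must be 0, so both x = 0 and s6 = 0.
s6 = NOT(s5) must be 0, so s5 = 1.
s5 = OR(s4, s1) must be 1, so at least one of s4, s1 is 1.
Every assignment with s7 = 0 has x = 0; there are 4 such assignment(s).
  x=0, y=0, z=0
  x=0, y=0, z=1
  x=0, y=1, z=0
  x=0, y=1, z=1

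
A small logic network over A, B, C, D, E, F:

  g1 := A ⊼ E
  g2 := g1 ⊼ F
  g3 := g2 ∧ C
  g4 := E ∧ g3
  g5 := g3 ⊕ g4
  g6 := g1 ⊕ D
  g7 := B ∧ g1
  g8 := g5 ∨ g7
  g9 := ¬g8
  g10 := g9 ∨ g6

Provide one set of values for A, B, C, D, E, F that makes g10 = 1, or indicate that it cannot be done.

g10 = g9 ∨ g6 must be 1, so at least one of g9, g6 is 1.
Check with A=0 B=1 C=0 D=0 E=1 F=0:
g1 = A ⊼ E = 0 ⊼ 1 = 1
g2 = g1 ⊼ F = 1 ⊼ 0 = 1
g3 = g2 ∧ C = 1 ∧ 0 = 0
g4 = E ∧ g3 = 1 ∧ 0 = 0
g5 = g3 ⊕ g4 = 0 ⊕ 0 = 0
g6 = g1 ⊕ D = 1 ⊕ 0 = 1
g7 = B ∧ g1 = 1 ∧ 1 = 1
g8 = g5 ∨ g7 = 0 ∨ 1 = 1
g9 = ¬g8 = ¬1 = 0
g10 = g9 ∨ g6 = 0 ∨ 1 = 1
So g10 = 1 as required.

A=0 B=1 C=0 D=0 E=1 F=0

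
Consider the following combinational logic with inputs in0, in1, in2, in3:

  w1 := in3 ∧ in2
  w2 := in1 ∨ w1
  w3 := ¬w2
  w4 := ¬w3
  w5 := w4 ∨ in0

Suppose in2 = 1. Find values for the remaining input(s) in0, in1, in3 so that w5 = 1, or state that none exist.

Check with in2 = 1 and in0=1, in1=1, in3=0:
w1 = in3 ∧ in2 = 0 ∧ 1 = 0
w2 = in1 ∨ w1 = 1 ∨ 0 = 1
w3 = ¬w2 = ¬1 = 0
w4 = ¬w3 = ¬0 = 1
w5 = w4 ∨ in0 = 1 ∨ 1 = 1
So w5 = 1.

in0=1, in1=1, in3=0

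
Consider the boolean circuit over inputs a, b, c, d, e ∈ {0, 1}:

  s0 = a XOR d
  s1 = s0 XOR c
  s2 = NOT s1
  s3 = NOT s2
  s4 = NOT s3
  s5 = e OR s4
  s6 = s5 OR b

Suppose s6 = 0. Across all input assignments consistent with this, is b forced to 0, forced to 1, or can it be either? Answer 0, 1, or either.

0

s6 = s5 OR b must be 0, so both s5 = 0 and b = 0.
Every assignment with s6 = 0 has b = 0; there are 4 such assignment(s).
  a=0, b=0, c=0, d=1, e=0
  a=0, b=0, c=1, d=0, e=0
  a=1, b=0, c=0, d=0, e=0
  a=1, b=0, c=1, d=1, e=0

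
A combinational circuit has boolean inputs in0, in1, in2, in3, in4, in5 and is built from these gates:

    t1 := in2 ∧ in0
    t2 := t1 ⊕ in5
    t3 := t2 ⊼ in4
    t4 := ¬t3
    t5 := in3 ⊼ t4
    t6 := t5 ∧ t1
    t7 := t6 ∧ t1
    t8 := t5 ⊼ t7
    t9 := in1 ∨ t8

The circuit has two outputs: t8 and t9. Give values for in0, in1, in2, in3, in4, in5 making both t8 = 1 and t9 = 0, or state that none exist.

Across all 64 input combinations, none give both t8 = 1 and t9 = 0.

no solution exists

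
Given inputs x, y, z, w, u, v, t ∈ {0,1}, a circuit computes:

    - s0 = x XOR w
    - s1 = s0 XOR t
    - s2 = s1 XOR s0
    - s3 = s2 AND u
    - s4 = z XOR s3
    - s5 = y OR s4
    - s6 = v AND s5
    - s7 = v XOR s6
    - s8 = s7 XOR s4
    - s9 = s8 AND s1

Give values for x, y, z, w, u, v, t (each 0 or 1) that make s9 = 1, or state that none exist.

s9 = s8 AND s1 must be 1, so both s8 = 1 and s1 = 1.
s8 = s7 XOR s4 must be 1, so s7 and s4 differ.
s1 = s0 XOR t must be 1, so s0 and t differ.
Check with x=0, y=0, z=1, w=1, u=0, v=0, t=0:
s0 = x XOR w = 0 XOR 1 = 1
s1 = s0 XOR t = 1 XOR 0 = 1
s2 = s1 XOR s0 = 1 XOR 1 = 0
s3 = s2 AND u = 0 AND 0 = 0
s4 = z XOR s3 = 1 XOR 0 = 1
s5 = y OR s4 = 0 OR 1 = 1
s6 = v AND s5 = 0 AND 1 = 0
s7 = v XOR s6 = 0 XOR 0 = 0
s8 = s7 XOR s4 = 0 XOR 1 = 1
s9 = s8 AND s1 = 1 AND 1 = 1
So s9 = 1 as required.

x=0, y=0, z=1, w=1, u=0, v=0, t=0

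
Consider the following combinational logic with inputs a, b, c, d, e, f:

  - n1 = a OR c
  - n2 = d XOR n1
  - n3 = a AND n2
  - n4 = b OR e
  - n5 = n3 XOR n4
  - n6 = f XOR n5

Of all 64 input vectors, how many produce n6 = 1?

n6 = f XOR n5 must be 1, so f and n5 differ.
Enumerating the 64 input combinations, 32 give n6 = 1 and 32 give n6 = 0.

32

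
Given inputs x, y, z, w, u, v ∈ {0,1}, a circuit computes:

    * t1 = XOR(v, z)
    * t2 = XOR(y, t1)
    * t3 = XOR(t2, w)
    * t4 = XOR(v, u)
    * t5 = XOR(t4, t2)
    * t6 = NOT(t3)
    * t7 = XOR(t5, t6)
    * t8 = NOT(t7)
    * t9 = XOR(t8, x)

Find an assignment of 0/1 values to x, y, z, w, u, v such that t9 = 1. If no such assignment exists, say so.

x=1, y=1, z=0, w=1, u=0, v=1

t9 = XOR(t8, x) must be 1, so t8 and x differ.
Check with x=1, y=1, z=0, w=1, u=0, v=1:
t1 = XOR(v, z) = XOR(1, 0) = 1
t2 = XOR(y, t1) = XOR(1, 1) = 0
t3 = XOR(t2, w) = XOR(0, 1) = 1
t4 = XOR(v, u) = XOR(1, 0) = 1
t5 = XOR(t4, t2) = XOR(1, 0) = 1
t6 = NOT(t3) = NOT 1 = 0
t7 = XOR(t5, t6) = XOR(1, 0) = 1
t8 = NOT(t7) = NOT 1 = 0
t9 = XOR(t8, x) = XOR(0, 1) = 1
So t9 = 1 as required.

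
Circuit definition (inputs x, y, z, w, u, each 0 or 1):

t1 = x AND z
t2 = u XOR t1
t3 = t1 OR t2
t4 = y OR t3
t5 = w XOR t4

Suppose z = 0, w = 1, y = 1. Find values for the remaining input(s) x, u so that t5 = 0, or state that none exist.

x=0, u=1

t5 = w XOR t4 must be 0, so w and t4 are equal.
Check with z = 0, w = 1, y = 1 and x=0, u=1:
t1 = x AND z = 0 AND 0 = 0
t2 = u XOR t1 = 1 XOR 0 = 1
t3 = t1 OR t2 = 0 OR 1 = 1
t4 = y OR t3 = 1 OR 1 = 1
t5 = w XOR t4 = 1 XOR 1 = 0
So t5 = 0.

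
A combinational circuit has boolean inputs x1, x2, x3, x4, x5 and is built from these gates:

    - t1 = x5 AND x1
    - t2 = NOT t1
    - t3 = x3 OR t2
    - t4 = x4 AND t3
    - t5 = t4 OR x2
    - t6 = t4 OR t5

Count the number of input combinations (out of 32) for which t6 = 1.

t6 = t4 OR t5 must be 1, so at least one of t4, t5 is 1.
Enumerating the 32 input combinations, 23 give t6 = 1 and 9 give t6 = 0.

23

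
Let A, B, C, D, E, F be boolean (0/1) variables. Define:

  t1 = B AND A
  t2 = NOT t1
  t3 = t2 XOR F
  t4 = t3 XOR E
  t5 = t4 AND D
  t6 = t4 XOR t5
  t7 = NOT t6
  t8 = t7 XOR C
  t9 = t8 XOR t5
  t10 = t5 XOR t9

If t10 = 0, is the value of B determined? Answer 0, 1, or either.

either

Both values of B occur among assignments with t10 = 0:
  B=0: A=0, B=0, C=0, D=0, E=0, F=0
  B=1: A=0, B=1, C=0, D=0, E=0, F=0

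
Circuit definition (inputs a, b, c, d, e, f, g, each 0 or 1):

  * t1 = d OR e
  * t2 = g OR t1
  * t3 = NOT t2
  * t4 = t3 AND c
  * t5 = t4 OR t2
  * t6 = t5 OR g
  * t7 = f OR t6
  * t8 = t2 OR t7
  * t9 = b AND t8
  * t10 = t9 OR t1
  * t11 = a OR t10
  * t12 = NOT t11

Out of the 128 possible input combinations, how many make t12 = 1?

9

t12 = NOT t11 must be 1, so t11 = 0.
t11 = a OR t10 must be 0, so both a = 0 and t10 = 0.
t10 = t9 OR t1 must be 0, so both t9 = 0 and t1 = 0.
Enumerating the 128 input combinations, 9 give t12 = 1 and 119 give t12 = 0.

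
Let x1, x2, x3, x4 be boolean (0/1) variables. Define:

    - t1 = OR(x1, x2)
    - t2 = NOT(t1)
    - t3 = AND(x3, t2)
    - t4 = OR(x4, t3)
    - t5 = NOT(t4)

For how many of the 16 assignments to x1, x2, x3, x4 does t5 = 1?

7

t5 = NOT(t4) must be 1, so t4 = 0.
Enumerating the 16 input combinations, 7 give t5 = 1 and 9 give t5 = 0.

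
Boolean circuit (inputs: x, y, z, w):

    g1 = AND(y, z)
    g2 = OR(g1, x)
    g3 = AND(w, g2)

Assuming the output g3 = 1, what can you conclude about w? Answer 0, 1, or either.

1

g3 = AND(w, g2) must be 1, so both w = 1 and g2 = 1.
g2 = OR(g1, x) must be 1, so at least one of g1, x is 1.
Every assignment with g3 = 1 has w = 1; there are 5 such assignment(s).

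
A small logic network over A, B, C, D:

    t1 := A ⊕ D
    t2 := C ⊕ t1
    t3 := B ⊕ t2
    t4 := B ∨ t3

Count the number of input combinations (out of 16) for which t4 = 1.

12

t4 = B ∨ t3 must be 1, so at least one of B, t3 is 1.
Enumerating the 16 input combinations, 12 give t4 = 1 and 4 give t4 = 0.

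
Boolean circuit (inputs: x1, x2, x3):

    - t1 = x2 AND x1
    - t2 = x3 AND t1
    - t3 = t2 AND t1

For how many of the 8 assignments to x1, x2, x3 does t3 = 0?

t3 = t2 AND t1 must be 0, so at least one of t2, t1 is 0.
Enumerating the 8 input combinations, 7 give t3 = 0 and 1 give t3 = 1.

7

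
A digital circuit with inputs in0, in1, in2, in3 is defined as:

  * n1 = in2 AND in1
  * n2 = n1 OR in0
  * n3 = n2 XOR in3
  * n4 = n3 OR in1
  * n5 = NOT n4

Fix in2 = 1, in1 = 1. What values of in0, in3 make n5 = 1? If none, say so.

With in2 = 1, in1 = 1 fixed, none of the 4 settings of in0, in3 give n5 = 1.
For example, with in0=0, in3=1:
n1 = in2 AND in1 = 1 AND 1 = 1
n2 = n1 OR in0 = 1 OR 0 = 1
n3 = n2 XOR in3 = 1 XOR 1 = 0
n4 = n3 OR in1 = 0 OR 1 = 1
n5 = NOT n4 = NOT 1 = 0
giving n5 = 0 ≠ 1.

no solution exists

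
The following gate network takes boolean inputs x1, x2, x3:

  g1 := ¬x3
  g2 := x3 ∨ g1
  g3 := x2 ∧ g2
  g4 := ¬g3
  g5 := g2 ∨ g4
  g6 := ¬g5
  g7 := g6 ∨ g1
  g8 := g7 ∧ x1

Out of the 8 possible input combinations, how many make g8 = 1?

g8 = g7 ∧ x1 must be 1, so both g7 = 1 and x1 = 1.
g7 = g6 ∨ g1 must be 1, so at least one of g6, g1 is 1.
Satisfying assignments:
  x1=1, x2=0, x3=0
  x1=1, x2=1, x3=0

2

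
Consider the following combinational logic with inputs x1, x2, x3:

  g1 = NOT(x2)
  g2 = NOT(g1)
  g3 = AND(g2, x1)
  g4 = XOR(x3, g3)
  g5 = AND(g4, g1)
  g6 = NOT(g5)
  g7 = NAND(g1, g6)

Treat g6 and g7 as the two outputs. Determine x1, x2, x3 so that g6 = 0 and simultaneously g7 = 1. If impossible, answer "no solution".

Check with x1=1 x2=0 x3=1:
g1 = NOT(x2) = NOT 0 = 1
g2 = NOT(g1) = NOT 1 = 0
g3 = AND(g2, x1) = AND(0, 1) = 0
g4 = XOR(x3, g3) = XOR(1, 0) = 1
g5 = AND(g4, g1) = AND(1, 1) = 1
g6 = NOT(g5) = NOT 1 = 0
g7 = NAND(g1, g6) = NAND(1, 0) = 1
So g6 = 0 and g7 = 1.

x1=1 x2=0 x3=1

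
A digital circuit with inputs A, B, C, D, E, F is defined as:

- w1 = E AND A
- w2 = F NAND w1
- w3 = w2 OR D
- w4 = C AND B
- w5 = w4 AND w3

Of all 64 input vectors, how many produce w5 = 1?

15

w5 = w4 AND w3 must be 1, so both w4 = 1 and w3 = 1.
w4 = C AND B must be 1, so both C = 1 and B = 1.
w3 = w2 OR D must be 1, so at least one of w2, D is 1.
Enumerating the 64 input combinations, 15 give w5 = 1 and 49 give w5 = 0.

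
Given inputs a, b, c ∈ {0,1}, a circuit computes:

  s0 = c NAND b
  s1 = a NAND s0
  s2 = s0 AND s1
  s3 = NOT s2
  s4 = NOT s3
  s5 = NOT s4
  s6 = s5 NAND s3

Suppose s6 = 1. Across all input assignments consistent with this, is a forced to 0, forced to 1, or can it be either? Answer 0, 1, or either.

0

s6 = s5 NAND s3 must be 1, so at least one of s5, s3 is 0.
Every assignment with s6 = 1 has a = 0; there are 3 such assignment(s).
  a=0, b=0, c=0
  a=0, b=0, c=1
  a=0, b=1, c=0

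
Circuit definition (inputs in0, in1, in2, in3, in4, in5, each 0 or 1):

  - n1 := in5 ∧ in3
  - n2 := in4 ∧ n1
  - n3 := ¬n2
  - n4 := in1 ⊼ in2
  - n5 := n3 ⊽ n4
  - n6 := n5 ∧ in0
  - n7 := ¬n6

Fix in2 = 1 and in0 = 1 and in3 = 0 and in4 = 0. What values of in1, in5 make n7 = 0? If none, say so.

no solution exists

With in2 = 1 and in0 = 1 and in3 = 0 and in4 = 0 fixed, none of the 4 settings of in1, in5 give n7 = 0.
For example, with in1=0, in5=0:
n1 = in5 ∧ in3 = 0 ∧ 0 = 0
n2 = in4 ∧ n1 = 0 ∧ 0 = 0
n3 = ¬n2 = ¬0 = 1
n4 = in1 ⊼ in2 = 0 ⊼ 1 = 1
n5 = n3 ⊽ n4 = 1 ⊽ 1 = 0
n6 = n5 ∧ in0 = 0 ∧ 1 = 0
n7 = ¬n6 = ¬0 = 1
giving n7 = 1 ≠ 0.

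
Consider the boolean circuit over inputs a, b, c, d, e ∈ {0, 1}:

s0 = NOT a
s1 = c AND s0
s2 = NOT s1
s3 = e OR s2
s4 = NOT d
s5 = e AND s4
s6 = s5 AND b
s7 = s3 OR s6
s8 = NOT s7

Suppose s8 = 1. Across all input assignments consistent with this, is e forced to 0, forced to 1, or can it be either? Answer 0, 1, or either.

s8 = NOT s7 must be 1, so s7 = 0.
Every assignment with s8 = 1 has e = 0; there are 4 such assignment(s).
  a=0, b=0, c=1, d=0, e=0
  a=0, b=0, c=1, d=1, e=0
  a=0, b=1, c=1, d=0, e=0
  a=0, b=1, c=1, d=1, e=0

0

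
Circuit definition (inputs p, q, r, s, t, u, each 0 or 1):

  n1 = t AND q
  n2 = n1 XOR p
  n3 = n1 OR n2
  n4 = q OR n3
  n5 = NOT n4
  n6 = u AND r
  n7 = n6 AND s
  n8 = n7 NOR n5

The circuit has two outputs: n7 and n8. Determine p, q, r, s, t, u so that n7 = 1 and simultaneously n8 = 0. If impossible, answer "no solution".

Check with p=0, q=1, r=1, s=1, t=1, u=1:
n1 = t AND q = 1 AND 1 = 1
n2 = n1 XOR p = 1 XOR 0 = 1
n3 = n1 OR n2 = 1 OR 1 = 1
n4 = q OR n3 = 1 OR 1 = 1
n5 = NOT n4 = NOT 1 = 0
n6 = u AND r = 1 AND 1 = 1
n7 = n6 AND s = 1 AND 1 = 1
n8 = n7 NOR n5 = 1 NOR 0 = 0
So n7 = 1 and n8 = 0.

p=0, q=1, r=1, s=1, t=1, u=1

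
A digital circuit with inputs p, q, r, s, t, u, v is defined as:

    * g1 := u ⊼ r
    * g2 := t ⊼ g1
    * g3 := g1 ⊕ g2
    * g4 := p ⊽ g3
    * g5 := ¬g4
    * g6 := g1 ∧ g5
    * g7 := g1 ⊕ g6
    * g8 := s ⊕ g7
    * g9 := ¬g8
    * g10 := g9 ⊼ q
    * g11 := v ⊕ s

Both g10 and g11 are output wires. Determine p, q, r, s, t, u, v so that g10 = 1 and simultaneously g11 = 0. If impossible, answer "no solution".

p=1, q=0, r=1, s=1, t=0, u=1, v=1

Check with p=1, q=0, r=1, s=1, t=0, u=1, v=1:
g1 = u ⊼ r = 1 ⊼ 1 = 0
g2 = t ⊼ g1 = 0 ⊼ 0 = 1
g3 = g1 ⊕ g2 = 0 ⊕ 1 = 1
g4 = p ⊽ g3 = 1 ⊽ 1 = 0
g5 = ¬g4 = ¬0 = 1
g6 = g1 ∧ g5 = 0 ∧ 1 = 0
g7 = g1 ⊕ g6 = 0 ⊕ 0 = 0
g8 = s ⊕ g7 = 1 ⊕ 0 = 1
g9 = ¬g8 = ¬1 = 0
g10 = g9 ⊼ q = 0 ⊼ 0 = 1
g11 = v ⊕ s = 1 ⊕ 1 = 0
So g10 = 1 and g11 = 0.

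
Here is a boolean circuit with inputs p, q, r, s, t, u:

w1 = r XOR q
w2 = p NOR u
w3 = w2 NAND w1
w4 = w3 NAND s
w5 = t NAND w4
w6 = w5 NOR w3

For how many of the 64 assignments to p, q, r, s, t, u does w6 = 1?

w6 = w5 NOR w3 must be 1, so both w5 = 0 and w3 = 0.
w5 = t NAND w4 must be 0, so both t = 1 and w4 = 1.
Enumerating the 64 input combinations, 4 give w6 = 1 and 60 give w6 = 0.

4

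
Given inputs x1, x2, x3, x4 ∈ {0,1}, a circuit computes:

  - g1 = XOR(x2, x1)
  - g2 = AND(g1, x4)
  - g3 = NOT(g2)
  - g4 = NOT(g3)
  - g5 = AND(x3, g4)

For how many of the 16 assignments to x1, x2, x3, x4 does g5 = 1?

g5 = AND(x3, g4) must be 1, so both x3 = 1 and g4 = 1.
g4 = NOT(g3) must be 1, so g3 = 0.
Satisfying assignments:
  x1=0, x2=1, x3=1, x4=1
  x1=1, x2=0, x3=1, x4=1

2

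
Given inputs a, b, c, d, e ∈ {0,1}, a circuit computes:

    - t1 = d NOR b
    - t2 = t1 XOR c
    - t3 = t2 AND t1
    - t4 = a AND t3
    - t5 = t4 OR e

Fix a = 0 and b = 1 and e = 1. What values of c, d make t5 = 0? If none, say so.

With a = 0 and b = 1 and e = 1 fixed, none of the 4 settings of c, d give t5 = 0.
For example, with c=0, d=1:
t1 = d NOR b = 1 NOR 1 = 0
t2 = t1 XOR c = 0 XOR 0 = 0
t3 = t2 AND t1 = 0 AND 0 = 0
t4 = a AND t3 = 0 AND 0 = 0
t5 = t4 OR e = 0 OR 1 = 1
giving t5 = 1 ≠ 0.

no solution exists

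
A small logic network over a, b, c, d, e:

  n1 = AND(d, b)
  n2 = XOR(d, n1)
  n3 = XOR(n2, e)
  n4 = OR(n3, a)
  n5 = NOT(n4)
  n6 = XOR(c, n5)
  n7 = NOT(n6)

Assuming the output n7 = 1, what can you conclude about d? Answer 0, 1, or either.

either

Both values of d occur among assignments with n7 = 1:
  d=0: a=0, b=0, c=0, d=0, e=1
  d=1: a=0, b=0, c=0, d=1, e=0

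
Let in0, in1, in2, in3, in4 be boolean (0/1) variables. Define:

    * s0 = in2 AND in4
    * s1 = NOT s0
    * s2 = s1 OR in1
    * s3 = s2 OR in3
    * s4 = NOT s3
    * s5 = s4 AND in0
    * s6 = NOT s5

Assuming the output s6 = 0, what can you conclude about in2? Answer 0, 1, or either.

s6 = NOT s5 must be 0, so s5 = 1.
Every assignment with s6 = 0 has in2 = 1; there are 1 such assignment(s).
  in0=1, in1=0, in2=1, in3=0, in4=1

1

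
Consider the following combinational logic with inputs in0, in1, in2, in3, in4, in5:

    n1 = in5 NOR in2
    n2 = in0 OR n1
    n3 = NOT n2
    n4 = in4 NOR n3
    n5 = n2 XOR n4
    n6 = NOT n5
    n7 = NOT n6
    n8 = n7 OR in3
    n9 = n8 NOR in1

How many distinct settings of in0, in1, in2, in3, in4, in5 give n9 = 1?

n9 = n8 NOR in1 must be 1, so both n8 = 0 and in1 = 0.
n8 = n7 OR in3 must be 0, so both n7 = 0 and in3 = 0.
n7 = NOT n6 must be 0, so n6 = 1.
Enumerating the 64 input combinations, 11 give n9 = 1 and 53 give n9 = 0.

11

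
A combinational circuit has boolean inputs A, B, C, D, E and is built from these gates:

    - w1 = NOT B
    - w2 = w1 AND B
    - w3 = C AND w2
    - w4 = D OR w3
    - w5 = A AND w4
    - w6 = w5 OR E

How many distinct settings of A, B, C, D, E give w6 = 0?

w6 = w5 OR E must be 0, so both w5 = 0 and E = 0.
w5 = A AND w4 must be 0, so at least one of A, w4 is 0.
Enumerating the 32 input combinations, 12 give w6 = 0 and 20 give w6 = 1.

12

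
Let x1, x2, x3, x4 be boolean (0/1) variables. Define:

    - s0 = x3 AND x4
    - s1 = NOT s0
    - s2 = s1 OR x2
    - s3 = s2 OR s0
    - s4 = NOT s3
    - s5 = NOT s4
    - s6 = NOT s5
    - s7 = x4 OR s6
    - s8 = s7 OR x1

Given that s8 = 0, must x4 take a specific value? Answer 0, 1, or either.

0

s8 = s7 OR x1 must be 0, so both s7 = 0 and x1 = 0.
s7 = x4 OR s6 must be 0, so both x4 = 0 and s6 = 0.
Every assignment with s8 = 0 has x4 = 0; there are 4 such assignment(s).
  x1=0, x2=0, x3=0, x4=0
  x1=0, x2=0, x3=1, x4=0
  x1=0, x2=1, x3=0, x4=0
  x1=0, x2=1, x3=1, x4=0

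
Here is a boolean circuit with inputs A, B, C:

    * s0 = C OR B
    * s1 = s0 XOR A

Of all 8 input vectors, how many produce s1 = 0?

s1 = s0 XOR A must be 0, so s0 and A are equal.
Satisfying assignments:
  A=0, B=0, C=0
  A=1, B=0, C=1
  A=1, B=1, C=0
  A=1, B=1, C=1

4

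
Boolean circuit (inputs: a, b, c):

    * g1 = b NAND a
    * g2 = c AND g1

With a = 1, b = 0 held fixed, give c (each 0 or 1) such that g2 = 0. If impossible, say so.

g2 = c AND g1 must be 0, so at least one of c, g1 is 0.
Check with a = 1, b = 0 and c=0:
g1 = b NAND a = 0 NAND 1 = 1
g2 = c AND g1 = 0 AND 1 = 0
So g2 = 0.

c=0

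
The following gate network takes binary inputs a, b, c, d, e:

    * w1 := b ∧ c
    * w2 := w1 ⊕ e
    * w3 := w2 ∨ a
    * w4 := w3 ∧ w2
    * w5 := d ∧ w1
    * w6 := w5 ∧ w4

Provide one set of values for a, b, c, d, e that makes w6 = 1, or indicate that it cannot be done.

w6 = w5 ∧ w4 must be 1, so both w5 = 1 and w4 = 1.
w5 = d ∧ w1 must be 1, so both d = 1 and w1 = 1.
w4 = w3 ∧ w2 must be 1, so both w3 = 1 and w2 = 1.
Check with a=1, b=1, c=1, d=1, e=0:
w1 = b ∧ c = 1 ∧ 1 = 1
w2 = w1 ⊕ e = 1 ⊕ 0 = 1
w3 = w2 ∨ a = 1 ∨ 1 = 1
w4 = w3 ∧ w2 = 1 ∧ 1 = 1
w5 = d ∧ w1 = 1 ∧ 1 = 1
w6 = w5 ∧ w4 = 1 ∧ 1 = 1
So w6 = 1 as required.

a=1, b=1, c=1, d=1, e=0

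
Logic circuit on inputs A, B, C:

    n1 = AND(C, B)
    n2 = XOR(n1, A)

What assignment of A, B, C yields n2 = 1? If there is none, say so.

Check with A=0, B=1, C=1:
n1 = AND(C, B) = AND(1, 1) = 1
n2 = XOR(n1, A) = XOR(1, 0) = 1
So n2 = 1 as required.

A=0, B=1, C=1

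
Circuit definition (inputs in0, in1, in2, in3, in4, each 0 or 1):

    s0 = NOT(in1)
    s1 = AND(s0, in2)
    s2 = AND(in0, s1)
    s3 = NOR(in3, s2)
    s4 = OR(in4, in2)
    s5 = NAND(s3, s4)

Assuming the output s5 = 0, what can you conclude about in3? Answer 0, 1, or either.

0

s5 = NAND(s3, s4) must be 0, so both s3 = 1 and s4 = 1.
s3 = NOR(in3, s2) must be 1, so both in3 = 0 and s2 = 0.
Every assignment with s5 = 0 has in3 = 0; there are 10 such assignment(s).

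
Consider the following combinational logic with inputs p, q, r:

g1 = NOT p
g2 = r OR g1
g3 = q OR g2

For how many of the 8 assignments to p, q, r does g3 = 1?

g3 = q OR g2 must be 1, so at least one of q, g2 is 1.
Enumerating the 8 input combinations, 7 give g3 = 1 and 1 give g3 = 0.

7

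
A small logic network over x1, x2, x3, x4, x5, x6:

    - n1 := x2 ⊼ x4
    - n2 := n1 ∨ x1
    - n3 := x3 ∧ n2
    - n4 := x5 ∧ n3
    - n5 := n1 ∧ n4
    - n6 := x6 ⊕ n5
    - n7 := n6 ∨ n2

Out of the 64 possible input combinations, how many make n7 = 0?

4

n7 = n6 ∨ n2 must be 0, so both n6 = 0 and n2 = 0.
n6 = x6 ⊕ n5 must be 0, so x6 and n5 are equal.
n2 = n1 ∨ x1 must be 0, so both n1 = 0 and x1 = 0.
Satisfying assignments:
  x1=0, x2=1, x3=0, x4=1, x5=0, x6=0
  x1=0, x2=1, x3=0, x4=1, x5=1, x6=0
  x1=0, x2=1, x3=1, x4=1, x5=0, x6=0
  x1=0, x2=1, x3=1, x4=1, x5=1, x6=0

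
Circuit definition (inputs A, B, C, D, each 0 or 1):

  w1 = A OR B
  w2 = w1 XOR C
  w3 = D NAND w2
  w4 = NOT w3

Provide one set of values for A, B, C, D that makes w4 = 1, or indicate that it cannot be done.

A=0, B=0, C=1, D=1

w4 = NOT w3 must be 1, so w3 = 0.
w3 = D NAND w2 must be 0, so both D = 1 and w2 = 1.
Check with A=0, B=0, C=1, D=1:
w1 = A OR B = 0 OR 0 = 0
w2 = w1 XOR C = 0 XOR 1 = 1
w3 = D NAND w2 = 1 NAND 1 = 0
w4 = NOT w3 = NOT 0 = 1
So w4 = 1 as required.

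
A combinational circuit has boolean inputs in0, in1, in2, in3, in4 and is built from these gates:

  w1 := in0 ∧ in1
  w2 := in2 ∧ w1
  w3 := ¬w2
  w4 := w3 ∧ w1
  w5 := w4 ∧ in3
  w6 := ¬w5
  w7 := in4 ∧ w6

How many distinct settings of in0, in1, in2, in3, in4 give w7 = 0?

w7 = in4 ∧ w6 must be 0, so at least one of in4, w6 is 0.
Enumerating the 32 input combinations, 17 give w7 = 0 and 15 give w7 = 1.

17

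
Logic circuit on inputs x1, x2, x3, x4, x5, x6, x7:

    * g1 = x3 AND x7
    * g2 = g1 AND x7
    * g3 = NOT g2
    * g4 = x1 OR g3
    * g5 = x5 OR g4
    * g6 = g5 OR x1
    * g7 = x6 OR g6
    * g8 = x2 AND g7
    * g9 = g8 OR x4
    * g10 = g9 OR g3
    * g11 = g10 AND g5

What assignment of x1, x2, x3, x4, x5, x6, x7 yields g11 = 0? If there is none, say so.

g11 = g10 AND g5 must be 0, so at least one of g10, g5 is 0.
Check with x1=0, x2=0, x3=1, x4=0, x5=0, x6=0, x7=1:
g1 = x3 AND x7 = 1 AND 1 = 1
g2 = g1 AND x7 = 1 AND 1 = 1
g3 = NOT g2 = NOT 1 = 0
g4 = x1 OR g3 = 0 OR 0 = 0
g5 = x5 OR g4 = 0 OR 0 = 0
g6 = g5 OR x1 = 0 OR 0 = 0
g7 = x6 OR g6 = 0 OR 0 = 0
g8 = x2 AND g7 = 0 AND 0 = 0
g9 = g8 OR x4 = 0 OR 0 = 0
g10 = g9 OR g3 = 0 OR 0 = 0
g11 = g10 AND g5 = 0 AND 0 = 0
So g11 = 0 as required.

x1=0, x2=0, x3=1, x4=0, x5=0, x6=0, x7=1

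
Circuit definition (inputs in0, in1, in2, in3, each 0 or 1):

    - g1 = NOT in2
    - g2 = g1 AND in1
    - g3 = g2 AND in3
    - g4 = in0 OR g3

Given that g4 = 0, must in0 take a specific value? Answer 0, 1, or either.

0

g4 = in0 OR g3 must be 0, so both in0 = 0 and g3 = 0.
g3 = g2 AND in3 must be 0, so at least one of g2, in3 is 0.
Every assignment with g4 = 0 has in0 = 0; there are 7 such assignment(s).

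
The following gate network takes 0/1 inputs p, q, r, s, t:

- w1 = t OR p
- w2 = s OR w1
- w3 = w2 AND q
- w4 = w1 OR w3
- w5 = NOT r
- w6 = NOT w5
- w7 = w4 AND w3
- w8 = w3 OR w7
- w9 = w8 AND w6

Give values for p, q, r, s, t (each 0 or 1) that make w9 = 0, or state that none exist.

w9 = w8 AND w6 must be 0, so at least one of w8, w6 is 0.
Check with p=0, q=0, r=1, s=0, t=0:
w1 = t OR p = 0 OR 0 = 0
w2 = s OR w1 = 0 OR 0 = 0
w3 = w2 AND q = 0 AND 0 = 0
w4 = w1 OR w3 = 0 OR 0 = 0
w5 = NOT r = NOT 1 = 0
w6 = NOT w5 = NOT 0 = 1
w7 = w4 AND w3 = 0 AND 0 = 0
w8 = w3 OR w7 = 0 OR 0 = 0
w9 = w8 AND w6 = 0 AND 1 = 0
So w9 = 0 as required.

p=0, q=0, r=1, s=0, t=0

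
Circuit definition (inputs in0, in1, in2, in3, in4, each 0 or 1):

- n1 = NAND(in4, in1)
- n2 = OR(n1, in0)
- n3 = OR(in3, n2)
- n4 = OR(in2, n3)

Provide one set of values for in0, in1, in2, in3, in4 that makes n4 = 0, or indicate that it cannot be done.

n4 = OR(in2, n3) must be 0, so both in2 = 0 and n3 = 0.
n3 = OR(in3, n2) must be 0, so both in3 = 0 and n2 = 0.
Check with in0=0, in1=1, in2=0, in3=0, in4=1:
n1 = NAND(in4, in1) = NAND(1, 1) = 0
n2 = OR(n1, in0) = OR(0, 0) = 0
n3 = OR(in3, n2) = OR(0, 0) = 0
n4 = OR(in2, n3) = OR(0, 0) = 0
So n4 = 0 as required.

in0=0, in1=1, in2=0, in3=0, in4=1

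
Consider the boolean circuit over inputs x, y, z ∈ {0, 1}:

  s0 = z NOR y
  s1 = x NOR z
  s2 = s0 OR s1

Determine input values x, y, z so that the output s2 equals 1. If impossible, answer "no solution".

x=0, y=1, z=0

s2 = s0 OR s1 must be 1, so at least one of s0, s1 is 1.
Check with x=0, y=1, z=0:
s0 = z NOR y = 0 NOR 1 = 0
s1 = x NOR z = 0 NOR 0 = 1
s2 = s0 OR s1 = 0 OR 1 = 1
So s2 = 1 as required.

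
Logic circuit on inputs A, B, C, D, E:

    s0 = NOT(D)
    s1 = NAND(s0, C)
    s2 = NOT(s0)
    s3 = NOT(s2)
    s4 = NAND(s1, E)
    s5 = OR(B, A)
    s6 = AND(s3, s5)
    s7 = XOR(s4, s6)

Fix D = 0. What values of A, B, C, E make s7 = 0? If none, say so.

s7 = XOR(s4, s6) must be 0, so s4 and s6 are equal.
Check with D = 0 and A=1, B=1, C=1, E=1:
s0 = NOT(D) = NOT 0 = 1
s1 = NAND(s0, C) = NAND(1, 1) = 0
s2 = NOT(s0) = NOT 1 = 0
s3 = NOT(s2) = NOT 0 = 1
s4 = NAND(s1, E) = NAND(0, 1) = 1
s5 = OR(B, A) = OR(1, 1) = 1
s6 = AND(s3, s5) = AND(1, 1) = 1
s7 = XOR(s4, s6) = XOR(1, 1) = 0
So s7 = 0.

A=1 B=1 C=1 E=1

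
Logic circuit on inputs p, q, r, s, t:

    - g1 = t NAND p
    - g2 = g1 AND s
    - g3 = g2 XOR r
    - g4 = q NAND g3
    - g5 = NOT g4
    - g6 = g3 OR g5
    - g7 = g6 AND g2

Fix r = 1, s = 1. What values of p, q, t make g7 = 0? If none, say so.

p=0, q=0, t=0

g7 = g6 AND g2 must be 0, so at least one of g6, g2 is 0.
Check with r = 1, s = 1 and p=0, q=0, t=0:
g1 = t NAND p = 0 NAND 0 = 1
g2 = g1 AND s = 1 AND 1 = 1
g3 = g2 XOR r = 1 XOR 1 = 0
g4 = q NAND g3 = 0 NAND 0 = 1
g5 = NOT g4 = NOT 1 = 0
g6 = g3 OR g5 = 0 OR 0 = 0
g7 = g6 AND g2 = 0 AND 1 = 0
So g7 = 0.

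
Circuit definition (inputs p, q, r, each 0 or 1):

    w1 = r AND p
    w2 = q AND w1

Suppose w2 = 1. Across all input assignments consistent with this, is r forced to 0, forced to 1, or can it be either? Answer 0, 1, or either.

w2 = q AND w1 must be 1, so both q = 1 and w1 = 1.
w1 = r AND p must be 1, so both r = 1 and p = 1.
Every assignment with w2 = 1 has r = 1; there are 1 such assignment(s).
  p=1, q=1, r=1

1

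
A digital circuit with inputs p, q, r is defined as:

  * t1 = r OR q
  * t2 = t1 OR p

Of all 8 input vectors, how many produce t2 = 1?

t2 = t1 OR p must be 1, so at least one of t1, p is 1.
Enumerating the 8 input combinations, 7 give t2 = 1 and 1 give t2 = 0.

7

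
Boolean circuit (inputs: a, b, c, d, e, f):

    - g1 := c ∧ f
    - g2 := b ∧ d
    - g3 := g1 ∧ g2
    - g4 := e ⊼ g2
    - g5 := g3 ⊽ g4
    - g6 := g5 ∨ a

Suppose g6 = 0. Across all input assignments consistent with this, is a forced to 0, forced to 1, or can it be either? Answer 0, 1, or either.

g6 = g5 ∨ a must be 0, so both g5 = 0 and a = 0.
Every assignment with g6 = 0 has a = 0; there are 29 such assignment(s).

0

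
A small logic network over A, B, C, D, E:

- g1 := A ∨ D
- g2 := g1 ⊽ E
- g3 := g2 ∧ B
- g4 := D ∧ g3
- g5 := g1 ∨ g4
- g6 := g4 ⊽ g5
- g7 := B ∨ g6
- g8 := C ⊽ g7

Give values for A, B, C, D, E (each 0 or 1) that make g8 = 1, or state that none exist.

g8 = C ⊽ g7 must be 1, so both C = 0 and g7 = 0.
g7 = B ∨ g6 must be 0, so both B = 0 and g6 = 0.
g6 = g4 ⊽ g5 must be 0, so at least one of g4, g5 is 1.
Check with A=0 B=0 C=0 D=1 E=1:
g1 = A ∨ D = 0 ∨ 1 = 1
g2 = g1 ⊽ E = 1 ⊽ 1 = 0
g3 = g2 ∧ B = 0 ∧ 0 = 0
g4 = D ∧ g3 = 1 ∧ 0 = 0
g5 = g1 ∨ g4 = 1 ∨ 0 = 1
g6 = g4 ⊽ g5 = 0 ⊽ 1 = 0
g7 = B ∨ g6 = 0 ∨ 0 = 0
g8 = C ⊽ g7 = 0 ⊽ 0 = 1
So g8 = 1 as required.

A=0 B=0 C=0 D=1 E=1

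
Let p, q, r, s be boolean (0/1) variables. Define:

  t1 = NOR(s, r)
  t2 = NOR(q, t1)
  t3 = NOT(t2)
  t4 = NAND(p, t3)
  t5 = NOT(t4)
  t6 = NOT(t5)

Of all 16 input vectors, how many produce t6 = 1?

t6 = NOT(t5) must be 1, so t5 = 0.
Enumerating the 16 input combinations, 11 give t6 = 1 and 5 give t6 = 0.

11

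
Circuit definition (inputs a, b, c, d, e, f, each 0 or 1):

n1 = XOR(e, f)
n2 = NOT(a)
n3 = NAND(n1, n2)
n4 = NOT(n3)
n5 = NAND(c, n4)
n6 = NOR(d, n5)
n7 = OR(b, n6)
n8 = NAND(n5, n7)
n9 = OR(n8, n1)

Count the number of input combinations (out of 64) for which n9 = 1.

48

n9 = OR(n8, n1) must be 1, so at least one of n8, n1 is 1.
Enumerating the 64 input combinations, 48 give n9 = 1 and 16 give n9 = 0.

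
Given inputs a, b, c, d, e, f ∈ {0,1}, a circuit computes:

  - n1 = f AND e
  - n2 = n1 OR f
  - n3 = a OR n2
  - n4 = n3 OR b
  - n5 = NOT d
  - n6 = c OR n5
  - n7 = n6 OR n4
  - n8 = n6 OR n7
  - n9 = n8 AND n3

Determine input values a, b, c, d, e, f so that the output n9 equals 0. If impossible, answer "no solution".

Check with a=0, b=0, c=0, d=0, e=1, f=0:
n1 = f AND e = 0 AND 1 = 0
n2 = n1 OR f = 0 OR 0 = 0
n3 = a OR n2 = 0 OR 0 = 0
n4 = n3 OR b = 0 OR 0 = 0
n5 = NOT d = NOT 0 = 1
n6 = c OR n5 = 0 OR 1 = 1
n7 = n6 OR n4 = 1 OR 0 = 1
n8 = n6 OR n7 = 1 OR 1 = 1
n9 = n8 AND n3 = 1 AND 0 = 0
So n9 = 0 as required.

a=0, b=0, c=0, d=0, e=1, f=0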